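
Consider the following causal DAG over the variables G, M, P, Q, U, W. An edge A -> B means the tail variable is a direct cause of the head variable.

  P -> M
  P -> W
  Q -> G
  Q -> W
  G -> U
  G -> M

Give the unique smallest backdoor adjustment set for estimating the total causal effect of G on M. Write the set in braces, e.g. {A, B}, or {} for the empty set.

{}

Variables eligible for adjustment (non-descendants of G, excluding G and M): {P, Q, W}.
Backdoor paths from G to M:
  P1: G <- Q -> W <- P -> M
Each backdoor path contains an unconditioned collider, so every path is already blocked with the empty conditioning set:
  P1: blocked at collider W (neither it nor any descendant is in the conditioning set).
The empty set is therefore the unique smallest valid set.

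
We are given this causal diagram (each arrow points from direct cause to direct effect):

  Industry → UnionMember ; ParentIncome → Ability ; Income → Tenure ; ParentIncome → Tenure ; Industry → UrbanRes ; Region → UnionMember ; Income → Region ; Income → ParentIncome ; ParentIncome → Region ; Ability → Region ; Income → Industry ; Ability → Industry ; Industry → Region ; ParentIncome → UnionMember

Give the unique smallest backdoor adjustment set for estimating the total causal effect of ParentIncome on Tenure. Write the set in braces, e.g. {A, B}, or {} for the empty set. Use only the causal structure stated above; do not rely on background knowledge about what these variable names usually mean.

Variables eligible for adjustment (non-descendants of ParentIncome, excluding ParentIncome and Tenure): {Income}.
Backdoor paths from ParentIncome to Tenure:
  P1: ParentIncome <- Income -> Tenure
The empty set is not sufficient: P1 (ParentIncome <- Income -> Tenure) has no collider blocking it and no conditioned non-collider, so it is open.
Try {Income}:
  P1: blocked at fork node Income ∈ conditioning set.
{Income} contains no descendant of ParentIncome and blocks every backdoor path.
{Income} is the unique smallest valid adjustment set.

{Income}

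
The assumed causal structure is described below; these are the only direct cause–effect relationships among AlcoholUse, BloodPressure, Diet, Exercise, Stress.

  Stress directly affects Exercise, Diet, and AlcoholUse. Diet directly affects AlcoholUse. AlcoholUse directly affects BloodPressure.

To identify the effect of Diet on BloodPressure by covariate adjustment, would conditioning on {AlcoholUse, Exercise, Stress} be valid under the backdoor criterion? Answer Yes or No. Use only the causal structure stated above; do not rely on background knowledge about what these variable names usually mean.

No

Backdoor paths from Diet to BloodPressure (paths whose first edge points into Diet):
  P1: Diet <- Stress -> AlcoholUse -> BloodPressure
Condition 1 (no descendant of Diet in the set): FAILS — AlcoholUse is a descendant of Diet.
Condition 2 (every backdoor path blocked by {AlcoholUse, Exercise, Stress}):
  P1: blocked at fork node Stress ∈ conditioning set.
{AlcoholUse, Exercise, Stress} does not satisfy the backdoor criterion.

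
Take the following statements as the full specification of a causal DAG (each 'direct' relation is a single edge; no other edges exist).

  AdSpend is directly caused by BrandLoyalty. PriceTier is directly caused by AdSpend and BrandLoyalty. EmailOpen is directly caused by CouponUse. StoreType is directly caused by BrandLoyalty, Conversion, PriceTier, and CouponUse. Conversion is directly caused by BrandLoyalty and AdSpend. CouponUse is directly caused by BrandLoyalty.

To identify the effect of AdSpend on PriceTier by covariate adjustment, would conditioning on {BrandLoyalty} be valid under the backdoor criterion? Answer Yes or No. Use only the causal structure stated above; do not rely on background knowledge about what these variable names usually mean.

Yes

Backdoor paths from AdSpend to PriceTier (paths whose first edge points into AdSpend):
  P1: AdSpend <- BrandLoyalty -> CouponUse -> StoreType <- PriceTier
  P2: AdSpend <- BrandLoyalty -> Conversion -> StoreType <- PriceTier
  P3: AdSpend <- BrandLoyalty -> PriceTier
  P4: AdSpend <- BrandLoyalty -> StoreType <- PriceTier
Condition 1 (no descendant of AdSpend in the set): holds — descendants of AdSpend are {Conversion, PriceTier, StoreType}; none are in {BrandLoyalty}.
Condition 2 (every backdoor path blocked by {BrandLoyalty}):
  P1: blocked at fork node BrandLoyalty ∈ conditioning set.
  P2: blocked at fork node BrandLoyalty ∈ conditioning set.
  P3: blocked at fork node BrandLoyalty ∈ conditioning set.
  P4: blocked at fork node BrandLoyalty ∈ conditioning set.
{BrandLoyalty} satisfies the backdoor criterion.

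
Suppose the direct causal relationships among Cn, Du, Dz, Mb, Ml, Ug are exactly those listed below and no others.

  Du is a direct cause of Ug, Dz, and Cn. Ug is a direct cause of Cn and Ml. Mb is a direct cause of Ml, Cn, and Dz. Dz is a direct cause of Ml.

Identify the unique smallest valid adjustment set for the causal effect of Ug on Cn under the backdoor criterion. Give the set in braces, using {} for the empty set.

Variables eligible for adjustment (non-descendants of Ug, excluding Ug and Cn): {Du, Dz, Mb}.
Backdoor paths from Ug to Cn:
  P1: Ug <- Du -> Dz <- Mb -> Cn
  P2: Ug <- Du -> Dz -> Ml <- Mb -> Cn
  P3: Ug <- Du -> Cn
The empty set is not sufficient: P3 (Ug <- Du -> Cn) has no collider blocking it and no conditioned non-collider, so it is open.
Try {Du}:
  P1: blocked at fork node Du ∈ conditioning set.
  P2: blocked at fork node Du ∈ conditioning set.
  P3: blocked at fork node Du ∈ conditioning set.
{Du} contains no descendant of Ug and blocks every backdoor path.
No other singleton works — e.g. {Mb} leaves P3 open — so {Du} is the unique smallest valid adjustment set.

{Du}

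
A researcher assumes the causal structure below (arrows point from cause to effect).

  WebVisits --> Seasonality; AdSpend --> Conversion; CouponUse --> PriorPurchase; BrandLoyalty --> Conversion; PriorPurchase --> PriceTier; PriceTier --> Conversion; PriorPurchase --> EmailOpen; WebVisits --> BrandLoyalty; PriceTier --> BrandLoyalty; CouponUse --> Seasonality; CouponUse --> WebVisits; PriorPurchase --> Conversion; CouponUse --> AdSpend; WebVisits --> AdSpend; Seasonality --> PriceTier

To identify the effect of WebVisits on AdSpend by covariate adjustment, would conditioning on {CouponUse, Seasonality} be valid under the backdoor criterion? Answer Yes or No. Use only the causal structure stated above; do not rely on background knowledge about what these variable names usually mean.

No

Backdoor paths from WebVisits to AdSpend (paths whose first edge points into WebVisits):
  P1: WebVisits <- CouponUse -> PriorPurchase -> PriceTier -> BrandLoyalty -> Conversion <- AdSpend
  P2: WebVisits <- CouponUse -> PriorPurchase -> PriceTier -> Conversion <- AdSpend
  P3: WebVisits <- CouponUse -> PriorPurchase -> Conversion <- AdSpend
  P4: WebVisits <- CouponUse -> Seasonality -> PriceTier <- PriorPurchase -> Conversion <- AdSpend
  P5: WebVisits <- CouponUse -> Seasonality -> PriceTier -> BrandLoyalty -> Conversion <- AdSpend
  P6: WebVisits <- CouponUse -> Seasonality -> PriceTier -> Conversion <- AdSpend
  P7: WebVisits <- CouponUse -> AdSpend
Condition 1 (no descendant of WebVisits in the set): FAILS — Seasonality is a descendant of WebVisits.
Condition 2 (every backdoor path blocked by {CouponUse, Seasonality}):
  P1: blocked at fork node CouponUse ∈ conditioning set.
  P2: blocked at fork node CouponUse ∈ conditioning set.
  P3: blocked at fork node CouponUse ∈ conditioning set.
  P4: blocked at fork node CouponUse ∈ conditioning set.
  P5: blocked at fork node CouponUse ∈ conditioning set.
  P6: blocked at fork node CouponUse ∈ conditioning set.
  P7: blocked at fork node CouponUse ∈ conditioning set.
{CouponUse, Seasonality} does not satisfy the backdoor criterion.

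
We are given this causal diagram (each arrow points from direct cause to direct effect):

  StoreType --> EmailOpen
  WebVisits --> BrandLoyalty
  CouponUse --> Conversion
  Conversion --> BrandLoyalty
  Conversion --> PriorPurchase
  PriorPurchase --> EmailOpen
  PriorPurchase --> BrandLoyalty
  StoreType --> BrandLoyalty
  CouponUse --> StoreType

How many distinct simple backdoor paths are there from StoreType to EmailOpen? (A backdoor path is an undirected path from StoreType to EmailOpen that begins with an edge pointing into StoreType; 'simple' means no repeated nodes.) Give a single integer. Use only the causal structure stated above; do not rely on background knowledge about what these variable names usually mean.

2

A backdoor path from StoreType to EmailOpen is any simple undirected path whose first edge points into StoreType (i.e. leaves StoreType via a parent).
Parents of StoreType: {CouponUse}.
Enumerating:
  P1: StoreType <- CouponUse -> Conversion -> PriorPurchase -> EmailOpen
  P2: StoreType <- CouponUse -> Conversion -> BrandLoyalty <- PriorPurchase -> EmailOpen
That exhausts the simple backdoor paths. Count: 2.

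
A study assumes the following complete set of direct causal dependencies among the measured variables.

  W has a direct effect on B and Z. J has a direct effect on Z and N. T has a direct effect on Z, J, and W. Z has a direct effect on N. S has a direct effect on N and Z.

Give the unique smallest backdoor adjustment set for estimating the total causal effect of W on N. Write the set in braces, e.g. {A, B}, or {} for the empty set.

Variables eligible for adjustment (non-descendants of W, excluding W and N): {J, S, T}.
Backdoor paths from W to N:
  P1: W <- T -> J -> Z <- S -> N
  P2: W <- T -> J -> Z -> N
  P3: W <- T -> J -> N
  P4: W <- T -> Z <- S -> N
  P5: W <- T -> Z <- J -> N
  P6: W <- T -> Z -> N
The empty set is not sufficient: P2 (W <- T -> J -> Z -> N) has no collider blocking it and no conditioned non-collider, so it is open.
Try {T}:
  P1: blocked at fork node T ∈ conditioning set.
  P2: blocked at fork node T ∈ conditioning set.
  P3: blocked at fork node T ∈ conditioning set.
  P4: blocked at fork node T ∈ conditioning set.
  P5: blocked at fork node T ∈ conditioning set.
  P6: blocked at fork node T ∈ conditioning set.
{T} contains no descendant of W and blocks every backdoor path.
No other singleton works — e.g. {S} leaves P2 open — so {T} is the unique smallest valid adjustment set.

{T}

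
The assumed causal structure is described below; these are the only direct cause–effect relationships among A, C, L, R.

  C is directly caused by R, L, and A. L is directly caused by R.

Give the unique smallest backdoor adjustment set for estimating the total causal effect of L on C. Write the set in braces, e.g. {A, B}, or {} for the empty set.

{R}

Variables eligible for adjustment (non-descendants of L, excluding L and C): {A, R}.
Backdoor paths from L to C:
  P1: L <- R -> C
The empty set is not sufficient: P1 (L <- R -> C) has no collider blocking it and no conditioned non-collider, so it is open.
Try {R}:
  P1: blocked at fork node R ∈ conditioning set.
{R} contains no descendant of L and blocks every backdoor path.
No other singleton works — e.g. {A} leaves P1 open — so {R} is the unique smallest valid adjustment set.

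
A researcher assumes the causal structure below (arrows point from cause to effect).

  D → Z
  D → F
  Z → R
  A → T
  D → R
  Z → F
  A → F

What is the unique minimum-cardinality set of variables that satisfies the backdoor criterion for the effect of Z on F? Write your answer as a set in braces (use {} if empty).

Variables eligible for adjustment (non-descendants of Z, excluding Z and F): {A, D, T}.
Backdoor paths from Z to F:
  P1: Z <- D -> F
The empty set is not sufficient: P1 (Z <- D -> F) has no collider blocking it and no conditioned non-collider, so it is open.
Try {D}:
  P1: blocked at fork node D ∈ conditioning set.
{D} contains no descendant of Z and blocks every backdoor path.
No other singleton works — e.g. {A} leaves P1 open — so {D} is the unique smallest valid adjustment set.

{D}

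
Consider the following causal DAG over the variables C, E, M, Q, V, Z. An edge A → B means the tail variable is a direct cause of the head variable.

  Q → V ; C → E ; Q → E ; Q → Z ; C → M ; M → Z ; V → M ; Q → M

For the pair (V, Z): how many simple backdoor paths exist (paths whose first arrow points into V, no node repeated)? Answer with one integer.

A backdoor path from V to Z is any simple undirected path whose first edge points into V (i.e. leaves V via a parent).
Parents of V: {Q}.
Enumerating:
  P1: V <- Q -> M -> Z
  P2: V <- Q -> Z
  P3: V <- Q -> E <- C -> M -> Z
That exhausts the simple backdoor paths. Count: 3.

3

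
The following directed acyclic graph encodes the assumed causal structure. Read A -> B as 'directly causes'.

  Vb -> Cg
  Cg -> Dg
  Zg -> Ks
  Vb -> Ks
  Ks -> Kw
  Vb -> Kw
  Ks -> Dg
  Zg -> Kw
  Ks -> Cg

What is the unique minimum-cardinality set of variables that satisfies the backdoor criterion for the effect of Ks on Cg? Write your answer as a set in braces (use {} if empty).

Variables eligible for adjustment (non-descendants of Ks, excluding Ks and Cg): {Vb, Zg}.
Backdoor paths from Ks to Cg:
  P1: Ks <- Zg -> Kw <- Vb -> Cg
  P2: Ks <- Vb -> Cg
The empty set is not sufficient: P2 (Ks <- Vb -> Cg) has no collider blocking it and no conditioned non-collider, so it is open.
Try {Vb}:
  P1: blocked at collider Kw (neither it nor any descendant is in the conditioning set).
  P2: blocked at fork node Vb ∈ conditioning set.
{Vb} contains no descendant of Ks and blocks every backdoor path.
No other singleton works — e.g. {Zg} leaves P2 open — so {Vb} is the unique smallest valid adjustment set.

{Vb}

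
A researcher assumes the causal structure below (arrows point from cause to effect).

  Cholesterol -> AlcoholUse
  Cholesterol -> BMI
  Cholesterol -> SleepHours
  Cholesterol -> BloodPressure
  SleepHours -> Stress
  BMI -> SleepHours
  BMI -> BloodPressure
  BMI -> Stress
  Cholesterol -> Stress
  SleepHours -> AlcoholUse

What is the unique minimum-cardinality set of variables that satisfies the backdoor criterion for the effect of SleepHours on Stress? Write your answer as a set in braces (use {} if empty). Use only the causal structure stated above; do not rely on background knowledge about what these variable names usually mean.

{BMI, Cholesterol}

Variables eligible for adjustment (non-descendants of SleepHours, excluding SleepHours and Stress): {BMI, BloodPressure, Cholesterol}.
Backdoor paths from SleepHours to Stress:
  P1: SleepHours <- Cholesterol -> BMI -> Stress
  P2: SleepHours <- Cholesterol -> Stress
  P3: SleepHours <- Cholesterol -> BloodPressure <- BMI -> Stress
  P4: SleepHours <- BMI <- Cholesterol -> Stress
  P5: SleepHours <- BMI -> Stress
  P6: SleepHours <- BMI -> BloodPressure <- Cholesterol -> Stress
The empty set is not sufficient: P1 (SleepHours <- Cholesterol -> BMI -> Stress) has no collider blocking it and no conditioned non-collider, so it is open.
Try {BMI, Cholesterol}:
  P1: blocked at fork node Cholesterol ∈ conditioning set.
  P2: blocked at fork node Cholesterol ∈ conditioning set.
  P3: blocked at fork node Cholesterol ∈ conditioning set.
  P4: blocked at chain node BMI ∈ conditioning set.
  P5: blocked at fork node BMI ∈ conditioning set.
  P6: blocked at fork node BMI ∈ conditioning set.
{BMI, Cholesterol} contains no descendant of SleepHours and blocks every backdoor path.
Every element of {BMI, Cholesterol} is needed (dropping BMI leaves P5 open; dropping Cholesterol leaves P2 open), so no proper subset is valid.
Among all size-2 subsets of the eligible variables, only {BMI, Cholesterol} blocks every backdoor path, so it is the unique smallest valid adjustment set.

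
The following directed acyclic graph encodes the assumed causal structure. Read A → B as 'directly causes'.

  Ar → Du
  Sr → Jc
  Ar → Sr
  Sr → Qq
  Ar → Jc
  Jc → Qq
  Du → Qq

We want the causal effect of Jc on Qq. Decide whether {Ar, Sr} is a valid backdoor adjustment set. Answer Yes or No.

Yes

Backdoor paths from Jc to Qq (paths whose first edge points into Jc):
  P1: Jc <- Ar -> Sr -> Qq
  P2: Jc <- Ar -> Du -> Qq
  P3: Jc <- Sr <- Ar -> Du -> Qq
  P4: Jc <- Sr -> Qq
Condition 1 (no descendant of Jc in the set): holds — descendants of Jc are {Qq}; none are in {Ar, Sr}.
Condition 2 (every backdoor path blocked by {Ar, Sr}):
  P1: blocked at fork node Ar ∈ conditioning set.
  P2: blocked at fork node Ar ∈ conditioning set.
  P3: blocked at chain node Sr ∈ conditioning set.
  P4: blocked at fork node Sr ∈ conditioning set.
{Ar, Sr} satisfies the backdoor criterion.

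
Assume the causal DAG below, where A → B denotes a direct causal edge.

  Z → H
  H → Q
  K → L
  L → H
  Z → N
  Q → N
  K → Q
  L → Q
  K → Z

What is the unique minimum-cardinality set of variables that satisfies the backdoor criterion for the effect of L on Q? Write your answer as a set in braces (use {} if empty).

Variables eligible for adjustment (non-descendants of L, excluding L and Q): {K, Z}.
Backdoor paths from L to Q:
  P1: L <- K -> Z -> H -> Q
  P2: L <- K -> Z -> N <- Q
  P3: L <- K -> Q
The empty set is not sufficient: P1 (L <- K -> Z -> H -> Q) has no collider blocking it and no conditioned non-collider, so it is open.
Try {K}:
  P1: blocked at fork node K ∈ conditioning set.
  P2: blocked at fork node K ∈ conditioning set.
  P3: blocked at fork node K ∈ conditioning set.
{K} contains no descendant of L and blocks every backdoor path.
No other singleton works — e.g. {Z} leaves P3 open — so {K} is the unique smallest valid adjustment set.

{K}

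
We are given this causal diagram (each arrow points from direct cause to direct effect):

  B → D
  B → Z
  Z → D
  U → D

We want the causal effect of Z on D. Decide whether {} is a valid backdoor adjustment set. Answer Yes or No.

Backdoor paths from Z to D (paths whose first edge points into Z):
  P1: Z <- B -> D
Condition 1 (no descendant of Z in the set): holds — descendants of Z are {D}; none are in {}.
Condition 2 (every backdoor path blocked by {}):
  P1: open — no interior node is in the conditioning set.
{} does not satisfy the backdoor criterion.

No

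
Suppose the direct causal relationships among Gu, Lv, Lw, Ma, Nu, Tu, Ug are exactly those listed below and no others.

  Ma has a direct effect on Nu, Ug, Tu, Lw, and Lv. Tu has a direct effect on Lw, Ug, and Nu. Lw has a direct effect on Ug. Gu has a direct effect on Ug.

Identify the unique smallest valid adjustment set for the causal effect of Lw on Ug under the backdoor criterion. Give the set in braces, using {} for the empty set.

Variables eligible for adjustment (non-descendants of Lw, excluding Lw and Ug): {Gu, Lv, Ma, Nu, Tu}.
Backdoor paths from Lw to Ug:
  P1: Lw <- Ma -> Tu -> Ug
  P2: Lw <- Ma -> Nu <- Tu -> Ug
  P3: Lw <- Ma -> Ug
  P4: Lw <- Tu <- Ma -> Ug
  P5: Lw <- Tu -> Nu <- Ma -> Ug
  P6: Lw <- Tu -> Ug
The empty set is not sufficient: P1 (Lw <- Ma -> Tu -> Ug) has no collider blocking it and no conditioned non-collider, so it is open.
Try {Ma, Tu}:
  P1: blocked at fork node Ma ∈ conditioning set.
  P2: blocked at fork node Ma ∈ conditioning set.
  P3: blocked at fork node Ma ∈ conditioning set.
  P4: blocked at chain node Tu ∈ conditioning set.
  P5: blocked at fork node Tu ∈ conditioning set.
  P6: blocked at fork node Tu ∈ conditioning set.
{Ma, Tu} contains no descendant of Lw and blocks every backdoor path.
Every element of {Ma, Tu} is needed (dropping Ma leaves P3 open; dropping Tu leaves P6 open), so no proper subset is valid.
Among all size-2 subsets of the eligible variables, only {Ma, Tu} blocks every backdoor path, so it is the unique smallest valid adjustment set.

{Ma, Tu}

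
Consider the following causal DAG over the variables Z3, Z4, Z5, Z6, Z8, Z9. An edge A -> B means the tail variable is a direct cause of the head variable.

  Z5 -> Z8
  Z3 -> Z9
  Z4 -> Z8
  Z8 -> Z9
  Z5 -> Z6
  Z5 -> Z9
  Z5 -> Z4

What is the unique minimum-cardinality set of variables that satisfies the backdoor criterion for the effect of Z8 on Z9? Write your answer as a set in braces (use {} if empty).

{Z5}

Variables eligible for adjustment (non-descendants of Z8, excluding Z8 and Z9): {Z3, Z4, Z5, Z6}.
Backdoor paths from Z8 to Z9:
  P1: Z8 <- Z5 -> Z9
  P2: Z8 <- Z4 <- Z5 -> Z9
The empty set is not sufficient: P1 (Z8 <- Z5 -> Z9) has no collider blocking it and no conditioned non-collider, so it is open.
Try {Z5}:
  P1: blocked at fork node Z5 ∈ conditioning set.
  P2: blocked at fork node Z5 ∈ conditioning set.
{Z5} contains no descendant of Z8 and blocks every backdoor path.
No other singleton works — e.g. {Z4} leaves P1 open — so {Z5} is the unique smallest valid adjustment set.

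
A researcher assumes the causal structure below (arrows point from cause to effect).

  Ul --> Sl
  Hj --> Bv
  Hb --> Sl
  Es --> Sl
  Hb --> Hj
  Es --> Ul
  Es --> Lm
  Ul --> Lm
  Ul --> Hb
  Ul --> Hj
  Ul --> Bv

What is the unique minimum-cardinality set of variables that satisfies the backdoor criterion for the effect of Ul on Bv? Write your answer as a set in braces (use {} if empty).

Variables eligible for adjustment (non-descendants of Ul, excluding Ul and Bv): {Es}.
Backdoor paths from Ul to Bv:
  P1: Ul <- Es -> Sl <- Hb -> Hj -> Bv
Each backdoor path contains an unconditioned collider, so every path is already blocked with the empty conditioning set:
  P1: blocked at collider Sl (neither it nor any descendant is in the conditioning set).
The empty set is therefore the unique smallest valid set.

{}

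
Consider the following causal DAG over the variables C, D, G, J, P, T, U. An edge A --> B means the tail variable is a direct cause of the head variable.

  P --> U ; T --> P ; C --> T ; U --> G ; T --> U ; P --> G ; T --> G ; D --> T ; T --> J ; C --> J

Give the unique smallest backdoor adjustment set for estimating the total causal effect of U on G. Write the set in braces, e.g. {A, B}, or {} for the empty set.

Variables eligible for adjustment (non-descendants of U, excluding U and G): {C, D, J, P, T}.
Backdoor paths from U to G:
  P1: U <- T -> P -> G
  P2: U <- T -> G
  P3: U <- P <- T -> G
  P4: U <- P -> G
The empty set is not sufficient: P1 (U <- T -> P -> G) has no collider blocking it and no conditioned non-collider, so it is open.
Try {P, T}:
  P1: blocked at fork node T ∈ conditioning set.
  P2: blocked at fork node T ∈ conditioning set.
  P3: blocked at chain node P ∈ conditioning set.
  P4: blocked at fork node P ∈ conditioning set.
{P, T} contains no descendant of U and blocks every backdoor path.
Every element of {P, T} is needed (dropping P leaves P4 open; dropping T leaves P2 open), so no proper subset is valid.
Among all size-2 subsets of the eligible variables, only {P, T} blocks every backdoor path, so it is the unique smallest valid adjustment set.

{P, T}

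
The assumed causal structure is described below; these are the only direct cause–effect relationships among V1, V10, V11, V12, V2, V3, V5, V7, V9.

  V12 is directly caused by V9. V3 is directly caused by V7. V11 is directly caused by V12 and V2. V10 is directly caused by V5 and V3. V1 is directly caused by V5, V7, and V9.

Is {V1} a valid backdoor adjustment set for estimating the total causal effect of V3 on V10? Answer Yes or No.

No

Backdoor paths from V3 to V10 (paths whose first edge points into V3):
  P1: V3 <- V7 -> V1 <- V5 -> V10
Condition 1 (no descendant of V3 in the set): holds — descendants of V3 are {V10}; none are in {V1}.
Condition 2 (every backdoor path blocked by {V1}):
  P1: open — collider(s) V1 are conditioned on (or have a conditioned descendant) and no non-collider on the path is in the set.
{V1} does not satisfy the backdoor criterion.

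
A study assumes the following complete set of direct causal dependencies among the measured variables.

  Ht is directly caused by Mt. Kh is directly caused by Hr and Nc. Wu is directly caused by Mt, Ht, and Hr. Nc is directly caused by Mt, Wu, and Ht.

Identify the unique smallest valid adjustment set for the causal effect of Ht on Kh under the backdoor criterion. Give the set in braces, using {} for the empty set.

Variables eligible for adjustment (non-descendants of Ht, excluding Ht and Kh): {Hr, Mt}.
Backdoor paths from Ht to Kh:
  P1: Ht <- Mt -> Wu <- Hr -> Kh
  P2: Ht <- Mt -> Wu -> Nc -> Kh
  P3: Ht <- Mt -> Nc <- Wu <- Hr -> Kh
  P4: Ht <- Mt -> Nc -> Kh
The empty set is not sufficient: P2 (Ht <- Mt -> Wu -> Nc -> Kh) has no collider blocking it and no conditioned non-collider, so it is open.
Try {Mt}:
  P1: blocked at fork node Mt ∈ conditioning set.
  P2: blocked at fork node Mt ∈ conditioning set.
  P3: blocked at fork node Mt ∈ conditioning set.
  P4: blocked at fork node Mt ∈ conditioning set.
{Mt} contains no descendant of Ht and blocks every backdoor path.
No other singleton works — e.g. {Hr} leaves P2 open — so {Mt} is the unique smallest valid adjustment set.

{Mt}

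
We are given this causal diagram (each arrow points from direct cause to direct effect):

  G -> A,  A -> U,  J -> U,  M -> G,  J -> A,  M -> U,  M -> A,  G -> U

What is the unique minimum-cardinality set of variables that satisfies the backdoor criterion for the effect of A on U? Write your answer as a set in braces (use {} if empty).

{G, J, M}

Variables eligible for adjustment (non-descendants of A, excluding A and U): {G, J, M}.
Backdoor paths from A to U:
  P1: A <- J -> U
  P2: A <- M -> G -> U
  P3: A <- M -> U
  P4: A <- G <- M -> U
  P5: A <- G -> U
The empty set is not sufficient: P1 (A <- J -> U) has no collider blocking it and no conditioned non-collider, so it is open.
Try {G, J, M}:
  P1: blocked at fork node J ∈ conditioning set.
  P2: blocked at fork node M ∈ conditioning set.
  P3: blocked at fork node M ∈ conditioning set.
  P4: blocked at chain node G ∈ conditioning set.
  P5: blocked at fork node G ∈ conditioning set.
{G, J, M} contains no descendant of A and blocks every backdoor path.
Every element of {G, J, M} is needed (dropping G leaves P5 open; dropping J leaves P1 open; dropping M leaves P3 open), so no proper subset is valid.
Among all size-3 subsets of the eligible variables, only {G, J, M} blocks every backdoor path, so it is the unique smallest valid adjustment set.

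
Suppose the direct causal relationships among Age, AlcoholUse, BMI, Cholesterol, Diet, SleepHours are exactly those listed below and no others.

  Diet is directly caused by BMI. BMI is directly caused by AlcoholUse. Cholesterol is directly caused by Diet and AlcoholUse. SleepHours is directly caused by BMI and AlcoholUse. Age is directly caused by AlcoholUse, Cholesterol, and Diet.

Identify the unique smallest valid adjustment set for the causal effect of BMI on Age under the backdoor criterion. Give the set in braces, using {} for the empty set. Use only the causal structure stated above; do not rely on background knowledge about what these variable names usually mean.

Variables eligible for adjustment (non-descendants of BMI, excluding BMI and Age): {AlcoholUse}.
Backdoor paths from BMI to Age:
  P1: BMI <- AlcoholUse -> Cholesterol <- Diet -> Age
  P2: BMI <- AlcoholUse -> Cholesterol -> Age
  P3: BMI <- AlcoholUse -> Age
The empty set is not sufficient: P2 (BMI <- AlcoholUse -> Cholesterol -> Age) has no collider blocking it and no conditioned non-collider, so it is open.
Try {AlcoholUse}:
  P1: blocked at fork node AlcoholUse ∈ conditioning set.
  P2: blocked at fork node AlcoholUse ∈ conditioning set.
  P3: blocked at fork node AlcoholUse ∈ conditioning set.
{AlcoholUse} contains no descendant of BMI and blocks every backdoor path.
{AlcoholUse} is the unique smallest valid adjustment set.

{AlcoholUse}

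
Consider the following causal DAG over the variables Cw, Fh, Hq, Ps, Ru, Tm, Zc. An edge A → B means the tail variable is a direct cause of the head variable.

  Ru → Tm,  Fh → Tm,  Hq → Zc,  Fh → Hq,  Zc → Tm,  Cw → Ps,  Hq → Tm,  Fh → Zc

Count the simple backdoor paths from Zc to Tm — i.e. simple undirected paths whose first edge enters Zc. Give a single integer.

4

A backdoor path from Zc to Tm is any simple undirected path whose first edge points into Zc (i.e. leaves Zc via a parent).
Parents of Zc: {Fh, Hq}.
Enumerating:
  P1: Zc <- Fh -> Hq -> Tm
  P2: Zc <- Fh -> Tm
  P3: Zc <- Hq <- Fh -> Tm
  P4: Zc <- Hq -> Tm
That exhausts the simple backdoor paths. Count: 4.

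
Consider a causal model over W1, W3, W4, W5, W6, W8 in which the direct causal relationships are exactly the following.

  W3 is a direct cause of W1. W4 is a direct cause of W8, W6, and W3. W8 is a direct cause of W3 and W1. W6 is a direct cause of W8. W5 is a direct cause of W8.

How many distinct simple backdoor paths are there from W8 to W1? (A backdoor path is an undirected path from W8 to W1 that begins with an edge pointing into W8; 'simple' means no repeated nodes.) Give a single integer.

A backdoor path from W8 to W1 is any simple undirected path whose first edge points into W8 (i.e. leaves W8 via a parent).
Parents of W8: {W4, W5, W6}.
Enumerating:
  P1: W8 <- W4 -> W3 -> W1
  P2: W8 <- W6 <- W4 -> W3 -> W1
That exhausts the simple backdoor paths. Count: 2.

2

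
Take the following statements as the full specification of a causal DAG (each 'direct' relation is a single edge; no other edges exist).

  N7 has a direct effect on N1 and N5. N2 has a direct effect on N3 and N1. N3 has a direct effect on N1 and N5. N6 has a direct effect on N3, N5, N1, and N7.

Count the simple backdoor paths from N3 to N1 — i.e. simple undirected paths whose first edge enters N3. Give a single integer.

4

A backdoor path from N3 to N1 is any simple undirected path whose first edge points into N3 (i.e. leaves N3 via a parent).
Parents of N3: {N2, N6}.
Enumerating:
  P1: N3 <- N6 -> N7 -> N1
  P2: N3 <- N6 -> N5 <- N7 -> N1
  P3: N3 <- N6 -> N1
  P4: N3 <- N2 -> N1
That exhausts the simple backdoor paths. Count: 4.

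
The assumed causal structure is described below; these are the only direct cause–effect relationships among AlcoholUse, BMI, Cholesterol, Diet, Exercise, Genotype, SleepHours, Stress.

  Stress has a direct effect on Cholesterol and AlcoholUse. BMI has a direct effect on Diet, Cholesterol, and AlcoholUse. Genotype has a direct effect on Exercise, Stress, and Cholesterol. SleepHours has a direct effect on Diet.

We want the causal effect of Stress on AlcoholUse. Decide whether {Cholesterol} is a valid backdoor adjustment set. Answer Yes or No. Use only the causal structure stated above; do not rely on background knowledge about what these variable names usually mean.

Backdoor paths from Stress to AlcoholUse (paths whose first edge points into Stress):
  P1: Stress <- Genotype -> Cholesterol <- BMI -> AlcoholUse
Condition 1 (no descendant of Stress in the set): FAILS — Cholesterol is a descendant of Stress.
Condition 2 (every backdoor path blocked by {Cholesterol}):
  P1: open — collider(s) Cholesterol are conditioned on (or have a conditioned descendant) and no non-collider on the path is in the set.
{Cholesterol} does not satisfy the backdoor criterion.

No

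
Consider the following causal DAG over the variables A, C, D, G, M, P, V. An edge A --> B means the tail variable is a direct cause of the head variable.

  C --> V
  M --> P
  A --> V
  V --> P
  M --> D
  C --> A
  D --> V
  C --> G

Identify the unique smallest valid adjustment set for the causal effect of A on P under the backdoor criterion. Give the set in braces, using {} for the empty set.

Variables eligible for adjustment (non-descendants of A, excluding A and P): {C, D, G, M}.
Backdoor paths from A to P:
  P1: A <- C -> V <- D <- M -> P
  P2: A <- C -> V -> P
The empty set is not sufficient: P2 (A <- C -> V -> P) has no collider blocking it and no conditioned non-collider, so it is open.
Try {C}:
  P1: blocked at fork node C ∈ conditioning set.
  P2: blocked at fork node C ∈ conditioning set.
{C} contains no descendant of A and blocks every backdoor path.
No other singleton works — e.g. {G} leaves P2 open — so {C} is the unique smallest valid adjustment set.

{C}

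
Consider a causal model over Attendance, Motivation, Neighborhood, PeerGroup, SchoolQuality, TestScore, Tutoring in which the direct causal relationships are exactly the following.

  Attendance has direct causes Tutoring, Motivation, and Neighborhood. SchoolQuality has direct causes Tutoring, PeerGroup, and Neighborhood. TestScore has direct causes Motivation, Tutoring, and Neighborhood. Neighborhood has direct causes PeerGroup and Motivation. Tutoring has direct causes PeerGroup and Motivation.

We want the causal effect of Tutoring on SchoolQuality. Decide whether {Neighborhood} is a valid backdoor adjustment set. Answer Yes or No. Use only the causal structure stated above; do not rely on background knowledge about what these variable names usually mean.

Backdoor paths from Tutoring to SchoolQuality (paths whose first edge points into Tutoring):
  P1: Tutoring <- Motivation -> Neighborhood <- PeerGroup -> SchoolQuality
  P2: Tutoring <- Motivation -> Neighborhood -> SchoolQuality
  P3: Tutoring <- Motivation -> Attendance <- Neighborhood <- PeerGroup -> SchoolQuality
  P4: Tutoring <- Motivation -> Attendance <- Neighborhood -> SchoolQuality
  P5: Tutoring <- Motivation -> TestScore <- Neighborhood <- PeerGroup -> SchoolQuality
  P6: Tutoring <- Motivation -> TestScore <- Neighborhood -> SchoolQuality
  P7: Tutoring <- PeerGroup -> Neighborhood -> SchoolQuality
  P8: Tutoring <- PeerGroup -> SchoolQuality
Condition 1 (no descendant of Tutoring in the set): holds — descendants of Tutoring are {Attendance, SchoolQuality, TestScore}; none are in {Neighborhood}.
Condition 2 (every backdoor path blocked by {Neighborhood}):
  P1: open — collider(s) Neighborhood are conditioned on (or have a conditioned descendant) and no non-collider on the path is in the set.
  P2: blocked at chain node Neighborhood ∈ conditioning set.
  P3: blocked at collider Attendance (neither it nor any descendant is in the conditioning set).
  P4: blocked at collider Attendance (neither it nor any descendant is in the conditioning set).
  P5: blocked at collider TestScore (neither it nor any descendant is in the conditioning set).
  P6: blocked at collider TestScore (neither it nor any descendant is in the conditioning set).
  P7: blocked at chain node Neighborhood ∈ conditioning set.
  P8: open — no interior node is in the conditioning set.
{Neighborhood} does not satisfy the backdoor criterion.

No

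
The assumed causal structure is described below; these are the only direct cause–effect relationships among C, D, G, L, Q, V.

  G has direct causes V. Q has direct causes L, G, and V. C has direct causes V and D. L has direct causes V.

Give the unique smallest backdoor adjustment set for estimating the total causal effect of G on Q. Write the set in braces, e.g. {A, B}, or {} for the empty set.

{V}

Variables eligible for adjustment (non-descendants of G, excluding G and Q): {C, D, L, V}.
Backdoor paths from G to Q:
  P1: G <- V -> L -> Q
  P2: G <- V -> Q
The empty set is not sufficient: P1 (G <- V -> L -> Q) has no collider blocking it and no conditioned non-collider, so it is open.
Try {V}:
  P1: blocked at fork node V ∈ conditioning set.
  P2: blocked at fork node V ∈ conditioning set.
{V} contains no descendant of G and blocks every backdoor path.
No other singleton works — e.g. {L} leaves P2 open — so {V} is the unique smallest valid adjustment set.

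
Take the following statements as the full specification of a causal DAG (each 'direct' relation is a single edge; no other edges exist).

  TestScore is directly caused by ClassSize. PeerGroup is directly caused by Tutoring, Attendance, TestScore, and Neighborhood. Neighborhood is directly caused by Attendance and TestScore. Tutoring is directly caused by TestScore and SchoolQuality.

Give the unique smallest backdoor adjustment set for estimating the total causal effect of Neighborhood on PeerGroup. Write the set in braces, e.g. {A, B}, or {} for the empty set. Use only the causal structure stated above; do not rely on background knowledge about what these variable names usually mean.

{Attendance, TestScore}

Variables eligible for adjustment (non-descendants of Neighborhood, excluding Neighborhood and PeerGroup): {Attendance, ClassSize, SchoolQuality, TestScore, Tutoring}.
Backdoor paths from Neighborhood to PeerGroup:
  P1: Neighborhood <- Attendance -> PeerGroup
  P2: Neighborhood <- TestScore -> Tutoring -> PeerGroup
  P3: Neighborhood <- TestScore -> PeerGroup
The empty set is not sufficient: P1 (Neighborhood <- Attendance -> PeerGroup) has no collider blocking it and no conditioned non-collider, so it is open.
Try {Attendance, TestScore}:
  P1: blocked at fork node Attendance ∈ conditioning set.
  P2: blocked at fork node TestScore ∈ conditioning set.
  P3: blocked at fork node TestScore ∈ conditioning set.
{Attendance, TestScore} contains no descendant of Neighborhood and blocks every backdoor path.
Every element of {Attendance, TestScore} is needed (dropping Attendance leaves P1 open; dropping TestScore leaves P2 open), so no proper subset is valid.
Among all size-2 subsets of the eligible variables, only {Attendance, TestScore} blocks every backdoor path, so it is the unique smallest valid adjustment set.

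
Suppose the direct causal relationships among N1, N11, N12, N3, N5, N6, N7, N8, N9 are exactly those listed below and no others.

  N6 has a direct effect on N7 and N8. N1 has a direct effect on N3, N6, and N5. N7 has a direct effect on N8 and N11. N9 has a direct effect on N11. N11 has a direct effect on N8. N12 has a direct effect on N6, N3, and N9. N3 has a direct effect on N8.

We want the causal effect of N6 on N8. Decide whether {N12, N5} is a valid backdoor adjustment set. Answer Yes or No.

Backdoor paths from N6 to N8 (paths whose first edge points into N6):
  P1: N6 <- N12 -> N9 -> N11 <- N7 -> N8
  P2: N6 <- N12 -> N9 -> N11 -> N8
  P3: N6 <- N12 -> N3 -> N8
  P4: N6 <- N1 -> N3 <- N12 -> N9 -> N11 <- N7 -> N8
  P5: N6 <- N1 -> N3 <- N12 -> N9 -> N11 -> N8
  P6: N6 <- N1 -> N3 -> N8
Condition 1 (no descendant of N6 in the set): holds — descendants of N6 are {N11, N7, N8}; none are in {N12, N5}.
Condition 2 (every backdoor path blocked by {N12, N5}):
  P1: blocked at fork node N12 ∈ conditioning set.
  P2: blocked at fork node N12 ∈ conditioning set.
  P3: blocked at fork node N12 ∈ conditioning set.
  P4: blocked at collider N3 (neither it nor any descendant is in the conditioning set).
  P5: blocked at collider N3 (neither it nor any descendant is in the conditioning set).
  P6: open — no interior node is in the conditioning set.
{N12, N5} does not satisfy the backdoor criterion.

No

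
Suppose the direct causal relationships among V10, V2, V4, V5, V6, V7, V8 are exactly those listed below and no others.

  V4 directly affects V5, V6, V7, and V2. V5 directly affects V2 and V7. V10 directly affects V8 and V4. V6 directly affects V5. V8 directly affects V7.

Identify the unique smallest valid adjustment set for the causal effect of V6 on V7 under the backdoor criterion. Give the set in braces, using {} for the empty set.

Variables eligible for adjustment (non-descendants of V6, excluding V6 and V7): {V10, V4, V8}.
Backdoor paths from V6 to V7:
  P1: V6 <- V4 <- V10 -> V8 -> V7
  P2: V6 <- V4 -> V5 -> V7
  P3: V6 <- V4 -> V2 <- V5 -> V7
  P4: V6 <- V4 -> V7
The empty set is not sufficient: P1 (V6 <- V4 <- V10 -> V8 -> V7) has no collider blocking it and no conditioned non-collider, so it is open.
Try {V4}:
  P1: blocked at chain node V4 ∈ conditioning set.
  P2: blocked at fork node V4 ∈ conditioning set.
  P3: blocked at fork node V4 ∈ conditioning set.
  P4: blocked at fork node V4 ∈ conditioning set.
{V4} contains no descendant of V6 and blocks every backdoor path.
No other singleton works — e.g. {V10} leaves P2 open — so {V4} is the unique smallest valid adjustment set.

{V4}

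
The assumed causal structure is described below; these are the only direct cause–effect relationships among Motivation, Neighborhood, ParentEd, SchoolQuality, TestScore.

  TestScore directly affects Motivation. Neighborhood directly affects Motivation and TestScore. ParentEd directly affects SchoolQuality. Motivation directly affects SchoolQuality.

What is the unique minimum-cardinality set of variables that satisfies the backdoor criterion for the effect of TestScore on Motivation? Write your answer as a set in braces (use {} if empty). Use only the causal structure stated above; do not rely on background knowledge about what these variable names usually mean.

Variables eligible for adjustment (non-descendants of TestScore, excluding TestScore and Motivation): {Neighborhood, ParentEd}.
Backdoor paths from TestScore to Motivation:
  P1: TestScore <- Neighborhood -> Motivation
The empty set is not sufficient: P1 (TestScore <- Neighborhood -> Motivation) has no collider blocking it and no conditioned non-collider, so it is open.
Try {Neighborhood}:
  P1: blocked at fork node Neighborhood ∈ conditioning set.
{Neighborhood} contains no descendant of TestScore and blocks every backdoor path.
No other singleton works — e.g. {ParentEd} leaves P1 open — so {Neighborhood} is the unique smallest valid adjustment set.

{Neighborhood}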